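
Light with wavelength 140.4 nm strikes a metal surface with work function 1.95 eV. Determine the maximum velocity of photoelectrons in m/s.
1.5558e+06 m/s

First, find the maximum kinetic energy:
E_photon = hc/λ = 8.8308 eV
KE_max = E_photon - φ = 8.8308 - 1.95 = 6.8808 eV

Convert to Joules: KE_max = 6.8808 × 1.602×10⁻¹⁹ J = 1.1024e-18 J

Then use KE = ½mv² to find velocity:
v = √(2·KE/m) = √(2 × 1.1024e-18 J / 9.109e-31 kg)
v = 1.5558e+06 m/s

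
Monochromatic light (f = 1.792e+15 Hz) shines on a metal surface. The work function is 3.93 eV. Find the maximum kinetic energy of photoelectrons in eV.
3.4811 eV

Using Einstein's photoelectric equation: KE_max = hf - φ

First, calculate the photon energy:
E_photon = hf = (6.626×10⁻³⁴ J·s)(1.792e+15 Hz)
E_photon = 7.4111 eV

Then, the maximum kinetic energy:
KE_max = E_photon - φ = 7.4111 eV - 3.93 eV = 3.4811 eV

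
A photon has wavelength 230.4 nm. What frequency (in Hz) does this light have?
1.3012e+15 Hz

Using the wave equation: c = fλ

Solving for frequency:
f = c/λ = (3×10⁸ m/s) / (230.4×10⁻⁹ m)
f = 1.3012e+15 Hz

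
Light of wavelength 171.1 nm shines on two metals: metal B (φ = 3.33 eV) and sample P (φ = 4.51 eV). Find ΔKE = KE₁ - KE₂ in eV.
1.1800 eV

Using KE_max = hc/λ - φ for each metal:

Photon energy: E = hc/λ = 7.2463 eV

For metal B (φ₁ = 3.33 eV):
KE₁ = E - φ₁ = 7.2463 - 3.33 = 3.9163 eV

For sample P (φ₂ = 4.51 eV):
KE₂ = E - φ₂ = 7.2463 - 4.51 = 2.7363 eV

Difference:
ΔKE = KE₁ - KE₂ = 3.9163 - 2.7363 = 1.1800 eV

Note: The difference equals the difference in work functions: 4.51 - 3.33 = 1.18 eV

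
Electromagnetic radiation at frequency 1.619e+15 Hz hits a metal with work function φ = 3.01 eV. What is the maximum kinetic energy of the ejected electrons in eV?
3.6856 eV

Using Einstein's photoelectric equation: KE_max = hf - φ

First, calculate the photon energy:
E_photon = hf = (6.626×10⁻³⁴ J·s)(1.619e+15 Hz)
E_photon = 6.6956 eV

Then, the maximum kinetic energy:
KE_max = E_photon - φ = 6.6956 eV - 3.01 eV = 3.6856 eV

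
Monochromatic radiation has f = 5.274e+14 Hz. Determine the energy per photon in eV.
2.1812 eV

Using E = hf:

E = hf = (6.626×10⁻³⁴ J·s)(5.274e+14 Hz)
E = 2.1812 eV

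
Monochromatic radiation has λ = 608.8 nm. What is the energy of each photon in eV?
2.0365 eV

Using E = hf = hc/λ:

E = hc/λ = (6.626×10⁻³⁴ J·s)(3×10⁸ m/s) / (608.8×10⁻⁹ m)
E = 2.0365 eV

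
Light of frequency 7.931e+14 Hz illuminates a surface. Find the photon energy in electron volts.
3.2800 eV

Using E = hf:

E = hf = (6.626×10⁻³⁴ J·s)(7.931e+14 Hz)
E = 3.2800 eV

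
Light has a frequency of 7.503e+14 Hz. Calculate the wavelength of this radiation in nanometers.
399.56 nm

Using the wave equation: c = fλ

Solving for wavelength:
λ = c/f = (3×10⁸ m/s) / (7.503e+14 Hz)
λ = 399.56 nm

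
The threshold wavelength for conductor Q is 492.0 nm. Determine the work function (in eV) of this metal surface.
2.52 eV

At the threshold wavelength, photon energy equals work function:
φ = hc/λ₀

Calculating:
φ = (6.626×10⁻³⁴ J·s)(3×10⁸ m/s) / (492.0×10⁻⁹ m)
φ = 2.52 eV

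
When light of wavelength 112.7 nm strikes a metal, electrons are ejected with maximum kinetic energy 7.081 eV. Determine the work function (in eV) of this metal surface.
3.92 eV

From Einstein's photoelectric equation: KE_max = hf - φ = hc/λ - φ

Rearranging for φ:
φ = hc/λ - KE_max

Calculate photon energy:
E_photon = hc/λ = 11.0013 eV

Therefore:
φ = 11.0013 - 7.081 = 3.92 eV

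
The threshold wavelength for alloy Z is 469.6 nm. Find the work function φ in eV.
2.64 eV

At the threshold wavelength, photon energy equals work function:
φ = hc/λ₀

Calculating:
φ = (6.626×10⁻³⁴ J·s)(3×10⁸ m/s) / (469.6×10⁻⁹ m)
φ = 2.64 eV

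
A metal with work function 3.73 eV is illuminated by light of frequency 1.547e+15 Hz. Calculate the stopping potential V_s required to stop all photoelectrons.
2.6679 V

The stopping potential V_s satisfies: eV_s = KE_max

First, find KE_max using Einstein's equation:
E_photon = hf = (6.626×10⁻³⁴ J·s)(1.547e+15 Hz) = 6.3979 eV
KE_max = E_photon - φ = 6.3979 - 3.73 = 2.6679 eV

Since eV_s = KE_max:
V_s = KE_max/e = 2.6679 V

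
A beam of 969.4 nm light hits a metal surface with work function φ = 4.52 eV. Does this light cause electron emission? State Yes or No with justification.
No

For photoemission, the photon energy must exceed the work function.

Photon energy: E = hc/λ = 1.2790 eV
Work function: φ = 4.52 eV

Since E_photon (1.2790 eV) < φ (4.52 eV), photoemission will NOT occur.
The threshold wavelength is λ₀ = hc/φ = 274.3 nm.
Since 969.4 nm > 274.3 nm, the photons lack sufficient energy.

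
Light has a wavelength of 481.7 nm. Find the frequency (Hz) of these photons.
6.2236e+14 Hz

Using the wave equation: c = fλ

Solving for frequency:
f = c/λ = (3×10⁸ m/s) / (481.7×10⁻⁹ m)
f = 6.2236e+14 Hz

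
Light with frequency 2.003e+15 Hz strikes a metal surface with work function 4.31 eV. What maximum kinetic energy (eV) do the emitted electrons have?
3.9737 eV

Using Einstein's photoelectric equation: KE_max = hf - φ

First, calculate the photon energy:
E_photon = hf = (6.626×10⁻³⁴ J·s)(2.003e+15 Hz)
E_photon = 8.2837 eV

Then, the maximum kinetic energy:
KE_max = E_photon - φ = 8.2837 eV - 4.31 eV = 3.9737 eV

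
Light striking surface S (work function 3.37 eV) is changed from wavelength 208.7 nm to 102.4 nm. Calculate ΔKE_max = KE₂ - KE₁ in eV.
6.1670 eV

Using Einstein's equation: KE_max = hc/λ - φ

For λ₁ = 208.7 nm:
KE₁ = hc/λ₁ - φ = 5.9408 - 3.37 = 2.5708 eV

For λ₂ = 102.4 nm:
KE₂ = hc/λ₂ - φ = 12.1078 - 3.37 = 8.7378 eV

Change in KE:
ΔKE = KE₂ - KE₁ = 8.7378 - 2.5708 = 6.1670 eV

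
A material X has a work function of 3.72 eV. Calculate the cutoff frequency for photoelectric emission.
8.9949e+14 Hz

The threshold frequency is when the photon energy equals the work function:
hf₀ = φ

Solving for f₀:
f₀ = φ/h = (3.72 eV × 1.602×10⁻¹⁹ J/eV) / (6.626×10⁻³⁴ J·s)
f₀ = 8.9949e+14 Hz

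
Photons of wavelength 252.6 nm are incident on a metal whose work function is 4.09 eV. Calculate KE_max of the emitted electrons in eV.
0.8183 eV

Using Einstein's photoelectric equation: KE_max = hf - φ = hc/λ - φ

First, calculate the photon energy:
E_photon = hc/λ = (6.626×10⁻³⁴ J·s)(3×10⁸ m/s) / (252.6×10⁻⁹ m)
E_photon = 4.9083 eV

Then, the maximum kinetic energy:
KE_max = E_photon - φ = 4.9083 eV - 4.09 eV = 0.8183 eV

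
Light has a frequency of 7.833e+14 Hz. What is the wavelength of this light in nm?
382.73 nm

Using the wave equation: c = fλ

Solving for wavelength:
λ = c/f = (3×10⁸ m/s) / (7.833e+14 Hz)
λ = 382.73 nm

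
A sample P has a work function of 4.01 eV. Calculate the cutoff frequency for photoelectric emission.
9.6961e+14 Hz

The threshold frequency is when the photon energy equals the work function:
hf₀ = φ

Solving for f₀:
f₀ = φ/h = (4.01 eV × 1.602×10⁻¹⁹ J/eV) / (6.626×10⁻³⁴ J·s)
f₀ = 9.6961e+14 Hz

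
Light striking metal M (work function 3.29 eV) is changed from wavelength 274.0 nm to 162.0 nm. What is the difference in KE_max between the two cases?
3.1284 eV

Using Einstein's equation: KE_max = hc/λ - φ

For λ₁ = 274.0 nm:
KE₁ = hc/λ₁ - φ = 4.5250 - 3.29 = 1.2350 eV

For λ₂ = 162.0 nm:
KE₂ = hc/λ₂ - φ = 7.6533 - 3.29 = 4.3633 eV

Change in KE:
ΔKE = KE₂ - KE₁ = 4.3633 - 1.2350 = 3.1284 eV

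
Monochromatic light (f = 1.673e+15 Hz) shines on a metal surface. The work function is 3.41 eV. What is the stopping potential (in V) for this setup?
3.5090 V

The stopping potential V_s satisfies: eV_s = KE_max

First, find KE_max using Einstein's equation:
E_photon = hf = (6.626×10⁻³⁴ J·s)(1.673e+15 Hz) = 6.9190 eV
KE_max = E_photon - φ = 6.9190 - 3.41 = 3.5090 eV

Since eV_s = KE_max:
V_s = KE_max/e = 3.5090 V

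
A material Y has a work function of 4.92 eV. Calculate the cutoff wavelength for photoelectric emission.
252.00 nm

The threshold wavelength is when the photon energy equals the work function:
hc/λ₀ = φ

Solving for λ₀:
λ₀ = hc/φ = (6.626×10⁻³⁴ J·s)(3×10⁸ m/s) / (4.92 eV × 1.602×10⁻¹⁹ J/eV)
λ₀ = 252.00 nm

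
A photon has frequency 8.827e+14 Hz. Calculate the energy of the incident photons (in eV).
3.6506 eV

Using E = hf:

E = hf = (6.626×10⁻³⁴ J·s)(8.827e+14 Hz)
E = 3.6506 eV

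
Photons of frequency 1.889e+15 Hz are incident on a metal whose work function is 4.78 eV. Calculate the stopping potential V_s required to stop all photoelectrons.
3.0323 V

The stopping potential V_s satisfies: eV_s = KE_max

First, find KE_max using Einstein's equation:
E_photon = hf = (6.626×10⁻³⁴ J·s)(1.889e+15 Hz) = 7.8123 eV
KE_max = E_photon - φ = 7.8123 - 4.78 = 3.0323 eV

Since eV_s = KE_max:
V_s = KE_max/e = 3.0323 V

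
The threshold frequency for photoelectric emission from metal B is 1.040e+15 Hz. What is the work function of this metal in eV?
4.30 eV

At the threshold frequency, photon energy equals work function:
φ = hf₀

Calculating:
φ = (6.626×10⁻³⁴ J·s)(1.040e+15 Hz)
φ = 4.30 eV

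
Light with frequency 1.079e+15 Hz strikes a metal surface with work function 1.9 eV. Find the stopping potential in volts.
2.5624 V

The stopping potential V_s satisfies: eV_s = KE_max

First, find KE_max using Einstein's equation:
E_photon = hf = (6.626×10⁻³⁴ J·s)(1.079e+15 Hz) = 4.4624 eV
KE_max = E_photon - φ = 4.4624 - 1.9 = 2.5624 eV

Since eV_s = KE_max:
V_s = KE_max/e = 2.5624 V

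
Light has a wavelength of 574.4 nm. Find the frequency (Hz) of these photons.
5.2192e+14 Hz

Using the wave equation: c = fλ

Solving for frequency:
f = c/λ = (3×10⁸ m/s) / (574.4×10⁻⁹ m)
f = 5.2192e+14 Hz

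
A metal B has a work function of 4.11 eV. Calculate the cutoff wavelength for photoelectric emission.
301.66 nm

The threshold wavelength is when the photon energy equals the work function:
hc/λ₀ = φ

Solving for λ₀:
λ₀ = hc/φ = (6.626×10⁻³⁴ J·s)(3×10⁸ m/s) / (4.11 eV × 1.602×10⁻¹⁹ J/eV)
λ₀ = 301.66 nm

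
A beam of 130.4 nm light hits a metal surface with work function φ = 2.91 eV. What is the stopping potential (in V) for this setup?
6.5980 V

The stopping potential V_s satisfies: eV_s = KE_max

First, find KE_max using Einstein's equation:
E_photon = hc/λ = 9.5080 eV
KE_max = E_photon - φ = 9.5080 - 2.91 = 6.5980 eV

Since eV_s = KE_max:
V_s = KE_max/e = 6.5980 V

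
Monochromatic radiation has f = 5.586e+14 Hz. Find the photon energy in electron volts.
2.3102 eV

Using E = hf:

E = hf = (6.626×10⁻³⁴ J·s)(5.586e+14 Hz)
E = 2.3102 eV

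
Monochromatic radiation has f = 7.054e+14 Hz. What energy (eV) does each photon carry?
2.9173 eV

Using E = hf:

E = hf = (6.626×10⁻³⁴ J·s)(7.054e+14 Hz)
E = 2.9173 eV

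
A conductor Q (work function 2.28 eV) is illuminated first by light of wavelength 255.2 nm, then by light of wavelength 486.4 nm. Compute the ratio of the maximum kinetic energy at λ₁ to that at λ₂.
9.5842

Using Einstein's equation: KE_max = hc/λ - φ

For λ₁ = 255.2 nm:
E₁ = hc/λ₁ = 4.8583 eV
KE₁ = E₁ - φ = 4.8583 - 2.28 = 2.5783 eV

For λ₂ = 486.4 nm:
E₂ = hc/λ₂ = 2.5490 eV
KE₂ = E₂ - φ = 2.5490 - 2.28 = 0.2690 eV

Ratio: KE₁/KE₂ = 2.5783/0.2690 = 9.5842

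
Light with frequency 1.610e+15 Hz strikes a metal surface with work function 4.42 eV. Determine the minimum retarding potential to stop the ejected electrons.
2.2384 V

The stopping potential V_s satisfies: eV_s = KE_max

First, find KE_max using Einstein's equation:
E_photon = hf = (6.626×10⁻³⁴ J·s)(1.610e+15 Hz) = 6.6584 eV
KE_max = E_photon - φ = 6.6584 - 4.42 = 2.2384 eV

Since eV_s = KE_max:
V_s = KE_max/e = 2.2384 V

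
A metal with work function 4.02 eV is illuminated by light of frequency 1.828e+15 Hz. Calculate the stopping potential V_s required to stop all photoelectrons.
3.5400 V

The stopping potential V_s satisfies: eV_s = KE_max

First, find KE_max using Einstein's equation:
E_photon = hf = (6.626×10⁻³⁴ J·s)(1.828e+15 Hz) = 7.5600 eV
KE_max = E_photon - φ = 7.5600 - 4.02 = 3.5400 eV

Since eV_s = KE_max:
V_s = KE_max/e = 3.5400 V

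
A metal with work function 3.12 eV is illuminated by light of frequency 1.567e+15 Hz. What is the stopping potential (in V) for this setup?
3.3606 V

The stopping potential V_s satisfies: eV_s = KE_max

First, find KE_max using Einstein's equation:
E_photon = hf = (6.626×10⁻³⁴ J·s)(1.567e+15 Hz) = 6.4806 eV
KE_max = E_photon - φ = 6.4806 - 3.12 = 3.3606 eV

Since eV_s = KE_max:
V_s = KE_max/e = 3.3606 V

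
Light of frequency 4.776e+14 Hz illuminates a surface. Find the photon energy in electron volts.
1.9752 eV

Using E = hf:

E = hf = (6.626×10⁻³⁴ J·s)(4.776e+14 Hz)
E = 1.9752 eV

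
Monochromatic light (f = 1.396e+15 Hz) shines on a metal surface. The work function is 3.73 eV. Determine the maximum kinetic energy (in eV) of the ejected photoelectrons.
2.0434 eV

Using Einstein's photoelectric equation: KE_max = hf - φ

First, calculate the photon energy:
E_photon = hf = (6.626×10⁻³⁴ J·s)(1.396e+15 Hz)
E_photon = 5.7734 eV

Then, the maximum kinetic energy:
KE_max = E_photon - φ = 5.7734 eV - 3.73 eV = 2.0434 eV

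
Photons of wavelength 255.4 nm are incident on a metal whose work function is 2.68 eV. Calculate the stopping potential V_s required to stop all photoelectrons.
2.1745 V

The stopping potential V_s satisfies: eV_s = KE_max

First, find KE_max using Einstein's equation:
E_photon = hc/λ = 4.8545 eV
KE_max = E_photon - φ = 4.8545 - 2.68 = 2.1745 eV

Since eV_s = KE_max:
V_s = KE_max/e = 2.1745 V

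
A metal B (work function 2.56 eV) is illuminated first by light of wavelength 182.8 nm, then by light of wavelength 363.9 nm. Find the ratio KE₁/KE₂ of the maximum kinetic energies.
4.9847

Using Einstein's equation: KE_max = hc/λ - φ

For λ₁ = 182.8 nm:
E₁ = hc/λ₁ = 6.7825 eV
KE₁ = E₁ - φ = 6.7825 - 2.56 = 4.2225 eV

For λ₂ = 363.9 nm:
E₂ = hc/λ₂ = 3.4071 eV
KE₂ = E₂ - φ = 3.4071 - 2.56 = 0.8471 eV

Ratio: KE₁/KE₂ = 4.2225/0.8471 = 4.9847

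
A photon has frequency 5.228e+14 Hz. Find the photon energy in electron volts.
2.1621 eV

Using E = hf:

E = hf = (6.626×10⁻³⁴ J·s)(5.228e+14 Hz)
E = 2.1621 eV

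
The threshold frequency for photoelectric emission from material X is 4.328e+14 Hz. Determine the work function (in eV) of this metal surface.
1.79 eV

At the threshold frequency, photon energy equals work function:
φ = hf₀

Calculating:
φ = (6.626×10⁻³⁴ J·s)(4.328e+14 Hz)
φ = 1.79 eV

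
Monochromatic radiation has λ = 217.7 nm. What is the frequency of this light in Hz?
1.3771e+15 Hz

Using the wave equation: c = fλ

Solving for frequency:
f = c/λ = (3×10⁸ m/s) / (217.7×10⁻⁹ m)
f = 1.3771e+15 Hz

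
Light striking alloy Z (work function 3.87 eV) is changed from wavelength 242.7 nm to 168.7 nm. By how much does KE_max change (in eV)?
2.2409 eV

Using Einstein's equation: KE_max = hc/λ - φ

For λ₁ = 242.7 nm:
KE₁ = hc/λ₁ - φ = 5.1085 - 3.87 = 1.2385 eV

For λ₂ = 168.7 nm:
KE₂ = hc/λ₂ - φ = 7.3494 - 3.87 = 3.4794 eV

Change in KE:
ΔKE = KE₂ - KE₁ = 3.4794 - 1.2385 = 2.2409 eV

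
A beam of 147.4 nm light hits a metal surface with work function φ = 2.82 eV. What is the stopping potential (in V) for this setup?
5.5914 V

The stopping potential V_s satisfies: eV_s = KE_max

First, find KE_max using Einstein's equation:
E_photon = hc/λ = 8.4114 eV
KE_max = E_photon - φ = 8.4114 - 2.82 = 5.5914 eV

Since eV_s = KE_max:
V_s = KE_max/e = 5.5914 V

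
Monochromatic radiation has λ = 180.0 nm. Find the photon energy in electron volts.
6.8880 eV

Using E = hf = hc/λ:

E = hc/λ = (6.626×10⁻³⁴ J·s)(3×10⁸ m/s) / (180.0×10⁻⁹ m)
E = 6.8880 eV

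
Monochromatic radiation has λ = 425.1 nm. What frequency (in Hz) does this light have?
7.0523e+14 Hz

Using the wave equation: c = fλ

Solving for frequency:
f = c/λ = (3×10⁸ m/s) / (425.1×10⁻⁹ m)
f = 7.0523e+14 Hz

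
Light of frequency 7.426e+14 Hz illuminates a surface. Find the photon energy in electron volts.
3.0711 eV

Using E = hf:

E = hf = (6.626×10⁻³⁴ J·s)(7.426e+14 Hz)
E = 3.0711 eV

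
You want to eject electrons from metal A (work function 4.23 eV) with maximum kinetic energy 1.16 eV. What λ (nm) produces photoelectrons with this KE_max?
230.03 nm

From Einstein's equation: KE_max = hc/λ - φ

Rearranging for λ:
hc/λ = KE_max + φ
λ = hc/(KE_max + φ)

Required photon energy:
E_photon = KE_max + φ = 1.16 + 4.23 = 5.39 eV

Required wavelength:
λ = hc/E_photon = (6.626×10⁻³⁴)(3×10⁸) / (5.39 × 1.602×10⁻¹⁹)
λ = 230.03 nm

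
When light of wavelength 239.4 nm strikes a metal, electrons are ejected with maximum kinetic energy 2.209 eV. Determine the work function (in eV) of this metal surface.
2.97 eV

From Einstein's photoelectric equation: KE_max = hf - φ = hc/λ - φ

Rearranging for φ:
φ = hc/λ - KE_max

Calculate photon energy:
E_photon = hc/λ = 5.1790 eV

Therefore:
φ = 5.1790 - 2.209 = 2.97 eV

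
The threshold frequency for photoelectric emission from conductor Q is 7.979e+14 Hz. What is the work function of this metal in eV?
3.30 eV

At the threshold frequency, photon energy equals work function:
φ = hf₀

Calculating:
φ = (6.626×10⁻³⁴ J·s)(7.979e+14 Hz)
φ = 3.30 eV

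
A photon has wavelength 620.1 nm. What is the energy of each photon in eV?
1.9994 eV

Using E = hf = hc/λ:

E = hc/λ = (6.626×10⁻³⁴ J·s)(3×10⁸ m/s) / (620.1×10⁻⁹ m)
E = 1.9994 eV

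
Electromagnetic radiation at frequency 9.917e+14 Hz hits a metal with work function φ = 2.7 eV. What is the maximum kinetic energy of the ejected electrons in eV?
1.4013 eV

Using Einstein's photoelectric equation: KE_max = hf - φ

First, calculate the photon energy:
E_photon = hf = (6.626×10⁻³⁴ J·s)(9.917e+14 Hz)
E_photon = 4.1013 eV

Then, the maximum kinetic energy:
KE_max = E_photon - φ = 4.1013 eV - 2.7 eV = 1.4013 eV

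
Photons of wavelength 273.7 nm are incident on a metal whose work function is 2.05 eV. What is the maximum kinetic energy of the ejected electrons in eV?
2.4799 eV

Using Einstein's photoelectric equation: KE_max = hf - φ = hc/λ - φ

First, calculate the photon energy:
E_photon = hc/λ = (6.626×10⁻³⁴ J·s)(3×10⁸ m/s) / (273.7×10⁻⁹ m)
E_photon = 4.5299 eV

Then, the maximum kinetic energy:
KE_max = E_photon - φ = 4.5299 eV - 2.05 eV = 2.4799 eV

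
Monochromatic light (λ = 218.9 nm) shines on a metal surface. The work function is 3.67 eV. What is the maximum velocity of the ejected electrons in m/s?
8.3750e+05 m/s

First, find the maximum kinetic energy:
E_photon = hc/λ = 5.6640 eV
KE_max = E_photon - φ = 5.6640 - 3.67 = 1.9940 eV

Convert to Joules: KE_max = 1.9940 × 1.602×10⁻¹⁹ J = 3.1947e-19 J

Then use KE = ½mv² to find velocity:
v = √(2·KE/m) = √(2 × 3.1947e-19 J / 9.109e-31 kg)
v = 8.3750e+05 m/s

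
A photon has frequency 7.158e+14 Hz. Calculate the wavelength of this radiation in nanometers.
418.82 nm

Using the wave equation: c = fλ

Solving for wavelength:
λ = c/f = (3×10⁸ m/s) / (7.158e+14 Hz)
λ = 418.82 nm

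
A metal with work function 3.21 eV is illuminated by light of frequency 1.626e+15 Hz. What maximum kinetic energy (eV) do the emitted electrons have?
3.5146 eV

Using Einstein's photoelectric equation: KE_max = hf - φ

First, calculate the photon energy:
E_photon = hf = (6.626×10⁻³⁴ J·s)(1.626e+15 Hz)
E_photon = 6.7246 eV

Then, the maximum kinetic energy:
KE_max = E_photon - φ = 6.7246 eV - 3.21 eV = 3.5146 eV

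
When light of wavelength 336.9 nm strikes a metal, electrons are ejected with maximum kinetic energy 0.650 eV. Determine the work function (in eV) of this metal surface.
3.03 eV

From Einstein's photoelectric equation: KE_max = hf - φ = hc/λ - φ

Rearranging for φ:
φ = hc/λ - KE_max

Calculate photon energy:
E_photon = hc/λ = 3.6801 eV

Therefore:
φ = 3.6801 - 0.650 = 3.03 eV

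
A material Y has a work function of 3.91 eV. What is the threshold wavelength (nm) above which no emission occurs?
317.10 nm

The threshold wavelength is when the photon energy equals the work function:
hc/λ₀ = φ

Solving for λ₀:
λ₀ = hc/φ = (6.626×10⁻³⁴ J·s)(3×10⁸ m/s) / (3.91 eV × 1.602×10⁻¹⁹ J/eV)
λ₀ = 317.10 nm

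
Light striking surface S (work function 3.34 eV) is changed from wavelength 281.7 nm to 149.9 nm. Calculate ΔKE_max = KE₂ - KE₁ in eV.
3.8698 eV

Using Einstein's equation: KE_max = hc/λ - φ

For λ₁ = 281.7 nm:
KE₁ = hc/λ₁ - φ = 4.4013 - 3.34 = 1.0613 eV

For λ₂ = 149.9 nm:
KE₂ = hc/λ₂ - φ = 8.2711 - 3.34 = 4.9311 eV

Change in KE:
ΔKE = KE₂ - KE₁ = 4.9311 - 1.0613 = 3.8698 eV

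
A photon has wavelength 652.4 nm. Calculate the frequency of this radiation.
4.5952e+14 Hz

Using the wave equation: c = fλ

Solving for frequency:
f = c/λ = (3×10⁸ m/s) / (652.4×10⁻⁹ m)
f = 4.5952e+14 Hz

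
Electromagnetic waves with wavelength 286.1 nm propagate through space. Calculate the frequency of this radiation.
1.0479e+15 Hz

Using the wave equation: c = fλ

Solving for frequency:
f = c/λ = (3×10⁸ m/s) / (286.1×10⁻⁹ m)
f = 1.0479e+15 Hz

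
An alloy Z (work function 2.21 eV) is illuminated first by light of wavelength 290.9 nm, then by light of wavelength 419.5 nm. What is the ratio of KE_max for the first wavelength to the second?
2.7526

Using Einstein's equation: KE_max = hc/λ - φ

For λ₁ = 290.9 nm:
E₁ = hc/λ₁ = 4.2621 eV
KE₁ = E₁ - φ = 4.2621 - 2.21 = 2.0521 eV

For λ₂ = 419.5 nm:
E₂ = hc/λ₂ = 2.9555 eV
KE₂ = E₂ - φ = 2.9555 - 2.21 = 0.7455 eV

Ratio: KE₁/KE₂ = 2.0521/0.7455 = 2.7526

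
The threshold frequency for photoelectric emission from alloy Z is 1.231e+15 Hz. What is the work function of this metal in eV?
5.09 eV

At the threshold frequency, photon energy equals work function:
φ = hf₀

Calculating:
φ = (6.626×10⁻³⁴ J·s)(1.231e+15 Hz)
φ = 5.09 eV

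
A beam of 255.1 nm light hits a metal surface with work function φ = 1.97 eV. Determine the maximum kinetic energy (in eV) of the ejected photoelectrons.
2.8902 eV

Using Einstein's photoelectric equation: KE_max = hf - φ = hc/λ - φ

First, calculate the photon energy:
E_photon = hc/λ = (6.626×10⁻³⁴ J·s)(3×10⁸ m/s) / (255.1×10⁻⁹ m)
E_photon = 4.8602 eV

Then, the maximum kinetic energy:
KE_max = E_photon - φ = 4.8602 eV - 1.97 eV = 2.8902 eV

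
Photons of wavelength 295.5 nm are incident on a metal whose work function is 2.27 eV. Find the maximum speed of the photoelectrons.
8.2305e+05 m/s

First, find the maximum kinetic energy:
E_photon = hc/λ = 4.1957 eV
KE_max = E_photon - φ = 4.1957 - 2.27 = 1.9257 eV

Convert to Joules: KE_max = 1.9257 × 1.602×10⁻¹⁹ J = 3.0854e-19 J

Then use KE = ½mv² to find velocity:
v = √(2·KE/m) = √(2 × 3.0854e-19 J / 9.109e-31 kg)
v = 8.2305e+05 m/s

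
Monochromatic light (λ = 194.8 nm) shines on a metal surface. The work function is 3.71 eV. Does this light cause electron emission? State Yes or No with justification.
Yes

For photoemission, the photon energy must exceed the work function.

Photon energy: E = hc/λ = 6.3647 eV
Work function: φ = 3.71 eV

Since E_photon (6.3647 eV) > φ (3.71 eV), photoemission WILL occur.
The threshold wavelength is λ₀ = hc/φ = 334.2 nm.
Since 194.8 nm < 334.2 nm, the light has sufficient energy.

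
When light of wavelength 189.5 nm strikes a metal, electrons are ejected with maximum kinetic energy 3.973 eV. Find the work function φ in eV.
2.57 eV

From Einstein's photoelectric equation: KE_max = hf - φ = hc/λ - φ

Rearranging for φ:
φ = hc/λ - KE_max

Calculate photon energy:
E_photon = hc/λ = 6.5427 eV

Therefore:
φ = 6.5427 - 3.973 = 2.57 eV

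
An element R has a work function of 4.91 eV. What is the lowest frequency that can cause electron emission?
1.1872e+15 Hz

The threshold frequency is when the photon energy equals the work function:
hf₀ = φ

Solving for f₀:
f₀ = φ/h = (4.91 eV × 1.602×10⁻¹⁹ J/eV) / (6.626×10⁻³⁴ J·s)
f₀ = 1.1872e+15 Hz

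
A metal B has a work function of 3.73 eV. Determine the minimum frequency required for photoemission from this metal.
9.0191e+14 Hz

The threshold frequency is when the photon energy equals the work function:
hf₀ = φ

Solving for f₀:
f₀ = φ/h = (3.73 eV × 1.602×10⁻¹⁹ J/eV) / (6.626×10⁻³⁴ J·s)
f₀ = 9.0191e+14 Hz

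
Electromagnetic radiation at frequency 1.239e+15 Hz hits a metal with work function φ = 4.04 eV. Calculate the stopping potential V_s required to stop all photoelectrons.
1.0841 V

The stopping potential V_s satisfies: eV_s = KE_max

First, find KE_max using Einstein's equation:
E_photon = hf = (6.626×10⁻³⁴ J·s)(1.239e+15 Hz) = 5.1241 eV
KE_max = E_photon - φ = 5.1241 - 4.04 = 1.0841 eV

Since eV_s = KE_max:
V_s = KE_max/e = 1.0841 V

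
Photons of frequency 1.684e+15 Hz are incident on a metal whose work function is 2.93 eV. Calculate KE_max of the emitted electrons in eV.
4.0345 eV

Using Einstein's photoelectric equation: KE_max = hf - φ

First, calculate the photon energy:
E_photon = hf = (6.626×10⁻³⁴ J·s)(1.684e+15 Hz)
E_photon = 6.9645 eV

Then, the maximum kinetic energy:
KE_max = E_photon - φ = 6.9645 eV - 2.93 eV = 4.0345 eV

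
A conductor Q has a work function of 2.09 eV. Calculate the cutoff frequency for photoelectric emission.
5.0536e+14 Hz

The threshold frequency is when the photon energy equals the work function:
hf₀ = φ

Solving for f₀:
f₀ = φ/h = (2.09 eV × 1.602×10⁻¹⁹ J/eV) / (6.626×10⁻³⁴ J·s)
f₀ = 5.0536e+14 Hz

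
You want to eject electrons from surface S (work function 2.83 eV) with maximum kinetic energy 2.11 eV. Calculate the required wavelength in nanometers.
250.98 nm

From Einstein's equation: KE_max = hc/λ - φ

Rearranging for λ:
hc/λ = KE_max + φ
λ = hc/(KE_max + φ)

Required photon energy:
E_photon = KE_max + φ = 2.11 + 2.83 = 4.94 eV

Required wavelength:
λ = hc/E_photon = (6.626×10⁻³⁴)(3×10⁸) / (4.94 × 1.602×10⁻¹⁹)
λ = 250.98 nm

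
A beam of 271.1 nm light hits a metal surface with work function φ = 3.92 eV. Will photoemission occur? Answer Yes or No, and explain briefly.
Yes

For photoemission, the photon energy must exceed the work function.

Photon energy: E = hc/λ = 4.5734 eV
Work function: φ = 3.92 eV

Since E_photon (4.5734 eV) > φ (3.92 eV), photoemission WILL occur.
The threshold wavelength is λ₀ = hc/φ = 316.3 nm.
Since 271.1 nm < 316.3 nm, the light has sufficient energy.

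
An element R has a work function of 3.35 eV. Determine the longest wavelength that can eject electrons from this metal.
370.10 nm

The threshold wavelength is when the photon energy equals the work function:
hc/λ₀ = φ

Solving for λ₀:
λ₀ = hc/φ = (6.626×10⁻³⁴ J·s)(3×10⁸ m/s) / (3.35 eV × 1.602×10⁻¹⁹ J/eV)
λ₀ = 370.10 nm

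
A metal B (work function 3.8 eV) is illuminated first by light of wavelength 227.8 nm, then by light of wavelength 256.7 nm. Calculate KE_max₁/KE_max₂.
1.5949

Using Einstein's equation: KE_max = hc/λ - φ

For λ₁ = 227.8 nm:
E₁ = hc/λ₁ = 5.4427 eV
KE₁ = E₁ - φ = 5.4427 - 3.8 = 1.6427 eV

For λ₂ = 256.7 nm:
E₂ = hc/λ₂ = 4.8299 eV
KE₂ = E₂ - φ = 4.8299 - 3.8 = 1.0299 eV

Ratio: KE₁/KE₂ = 1.6427/1.0299 = 1.5949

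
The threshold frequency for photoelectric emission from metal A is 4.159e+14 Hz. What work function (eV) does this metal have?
1.72 eV

At the threshold frequency, photon energy equals work function:
φ = hf₀

Calculating:
φ = (6.626×10⁻³⁴ J·s)(4.159e+14 Hz)
φ = 1.72 eV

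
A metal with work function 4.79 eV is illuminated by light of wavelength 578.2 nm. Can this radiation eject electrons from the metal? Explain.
No

For photoemission, the photon energy must exceed the work function.

Photon energy: E = hc/λ = 2.1443 eV
Work function: φ = 4.79 eV

Since E_photon (2.1443 eV) < φ (4.79 eV), photoemission will NOT occur.
The threshold wavelength is λ₀ = hc/φ = 258.8 nm.
Since 578.2 nm > 258.8 nm, the photons lack sufficient energy.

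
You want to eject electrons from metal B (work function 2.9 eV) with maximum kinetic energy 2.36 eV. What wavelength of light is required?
235.71 nm

From Einstein's equation: KE_max = hc/λ - φ

Rearranging for λ:
hc/λ = KE_max + φ
λ = hc/(KE_max + φ)

Required photon energy:
E_photon = KE_max + φ = 2.36 + 2.9 = 5.26 eV

Required wavelength:
λ = hc/E_photon = (6.626×10⁻³⁴)(3×10⁸) / (5.26 × 1.602×10⁻¹⁹)
λ = 235.71 nm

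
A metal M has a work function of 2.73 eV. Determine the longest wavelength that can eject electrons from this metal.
454.15 nm

The threshold wavelength is when the photon energy equals the work function:
hc/λ₀ = φ

Solving for λ₀:
λ₀ = hc/φ = (6.626×10⁻³⁴ J·s)(3×10⁸ m/s) / (2.73 eV × 1.602×10⁻¹⁹ J/eV)
λ₀ = 454.15 nm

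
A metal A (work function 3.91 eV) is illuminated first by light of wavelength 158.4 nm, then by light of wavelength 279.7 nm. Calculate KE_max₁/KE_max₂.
7.4935

Using Einstein's equation: KE_max = hc/λ - φ

For λ₁ = 158.4 nm:
E₁ = hc/λ₁ = 7.8273 eV
KE₁ = E₁ - φ = 7.8273 - 3.91 = 3.9173 eV

For λ₂ = 279.7 nm:
E₂ = hc/λ₂ = 4.4328 eV
KE₂ = E₂ - φ = 4.4328 - 3.91 = 0.5228 eV

Ratio: KE₁/KE₂ = 3.9173/0.5228 = 7.4935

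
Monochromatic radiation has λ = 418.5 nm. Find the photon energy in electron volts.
2.9626 eV

Using E = hf = hc/λ:

E = hc/λ = (6.626×10⁻³⁴ J·s)(3×10⁸ m/s) / (418.5×10⁻⁹ m)
E = 2.9626 eV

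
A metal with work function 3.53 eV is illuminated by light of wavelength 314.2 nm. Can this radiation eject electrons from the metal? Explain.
Yes

For photoemission, the photon energy must exceed the work function.

Photon energy: E = hc/λ = 3.9460 eV
Work function: φ = 3.53 eV

Since E_photon (3.9460 eV) > φ (3.53 eV), photoemission WILL occur.
The threshold wavelength is λ₀ = hc/φ = 351.2 nm.
Since 314.2 nm < 351.2 nm, the light has sufficient energy.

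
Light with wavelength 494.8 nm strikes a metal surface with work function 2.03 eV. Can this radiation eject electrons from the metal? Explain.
Yes

For photoemission, the photon energy must exceed the work function.

Photon energy: E = hc/λ = 2.5057 eV
Work function: φ = 2.03 eV

Since E_photon (2.5057 eV) > φ (2.03 eV), photoemission WILL occur.
The threshold wavelength is λ₀ = hc/φ = 610.8 nm.
Since 494.8 nm < 610.8 nm, the light has sufficient energy.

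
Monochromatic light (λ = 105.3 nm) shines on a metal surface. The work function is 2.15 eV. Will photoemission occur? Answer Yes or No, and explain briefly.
Yes

For photoemission, the photon energy must exceed the work function.

Photon energy: E = hc/λ = 11.7744 eV
Work function: φ = 2.15 eV

Since E_photon (11.7744 eV) > φ (2.15 eV), photoemission WILL occur.
The threshold wavelength is λ₀ = hc/φ = 576.7 nm.
Since 105.3 nm < 576.7 nm, the light has sufficient energy.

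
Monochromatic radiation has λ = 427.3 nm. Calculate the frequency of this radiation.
7.0160e+14 Hz

Using the wave equation: c = fλ

Solving for frequency:
f = c/λ = (3×10⁸ m/s) / (427.3×10⁻⁹ m)
f = 7.0160e+14 Hz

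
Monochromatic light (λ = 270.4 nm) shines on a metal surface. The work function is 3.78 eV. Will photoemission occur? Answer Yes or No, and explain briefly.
Yes

For photoemission, the photon energy must exceed the work function.

Photon energy: E = hc/λ = 4.5852 eV
Work function: φ = 3.78 eV

Since E_photon (4.5852 eV) > φ (3.78 eV), photoemission WILL occur.
The threshold wavelength is λ₀ = hc/φ = 328.0 nm.
Since 270.4 nm < 328.0 nm, the light has sufficient energy.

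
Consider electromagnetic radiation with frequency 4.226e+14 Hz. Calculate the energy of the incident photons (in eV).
1.7477 eV

Using E = hf:

E = hf = (6.626×10⁻³⁴ J·s)(4.226e+14 Hz)
E = 1.7477 eV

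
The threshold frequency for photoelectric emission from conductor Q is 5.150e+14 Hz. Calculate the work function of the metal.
2.13 eV

At the threshold frequency, photon energy equals work function:
φ = hf₀

Calculating:
φ = (6.626×10⁻³⁴ J·s)(5.150e+14 Hz)
φ = 2.13 eV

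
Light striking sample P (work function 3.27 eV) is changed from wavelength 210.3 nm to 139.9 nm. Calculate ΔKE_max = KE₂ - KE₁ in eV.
2.9668 eV

Using Einstein's equation: KE_max = hc/λ - φ

For λ₁ = 210.3 nm:
KE₁ = hc/λ₁ - φ = 5.8956 - 3.27 = 2.6256 eV

For λ₂ = 139.9 nm:
KE₂ = hc/λ₂ - φ = 8.8623 - 3.27 = 5.5923 eV

Change in KE:
ΔKE = KE₂ - KE₁ = 5.5923 - 2.6256 = 2.9668 eV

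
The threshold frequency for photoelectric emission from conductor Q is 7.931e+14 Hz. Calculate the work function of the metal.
3.28 eV

At the threshold frequency, photon energy equals work function:
φ = hf₀

Calculating:
φ = (6.626×10⁻³⁴ J·s)(7.931e+14 Hz)
φ = 3.28 eV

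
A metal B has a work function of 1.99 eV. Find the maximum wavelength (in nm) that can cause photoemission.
623.04 nm

The threshold wavelength is when the photon energy equals the work function:
hc/λ₀ = φ

Solving for λ₀:
λ₀ = hc/φ = (6.626×10⁻³⁴ J·s)(3×10⁸ m/s) / (1.99 eV × 1.602×10⁻¹⁹ J/eV)
λ₀ = 623.04 nm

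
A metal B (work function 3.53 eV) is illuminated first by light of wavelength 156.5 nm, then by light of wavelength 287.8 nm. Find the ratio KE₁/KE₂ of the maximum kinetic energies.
5.6457

Using Einstein's equation: KE_max = hc/λ - φ

For λ₁ = 156.5 nm:
E₁ = hc/λ₁ = 7.9223 eV
KE₁ = E₁ - φ = 7.9223 - 3.53 = 4.3923 eV

For λ₂ = 287.8 nm:
E₂ = hc/λ₂ = 4.3080 eV
KE₂ = E₂ - φ = 4.3080 - 3.53 = 0.7780 eV

Ratio: KE₁/KE₂ = 4.3923/0.7780 = 5.6457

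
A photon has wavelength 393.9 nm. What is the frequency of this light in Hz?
7.6109e+14 Hz

Using the wave equation: c = fλ

Solving for frequency:
f = c/λ = (3×10⁸ m/s) / (393.9×10⁻⁹ m)
f = 7.6109e+14 Hz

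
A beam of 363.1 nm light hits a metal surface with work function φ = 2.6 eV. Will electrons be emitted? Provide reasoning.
Yes

For photoemission, the photon energy must exceed the work function.

Photon energy: E = hc/λ = 3.4146 eV
Work function: φ = 2.6 eV

Since E_photon (3.4146 eV) > φ (2.6 eV), photoemission WILL occur.
The threshold wavelength is λ₀ = hc/φ = 476.9 nm.
Since 363.1 nm < 476.9 nm, the light has sufficient energy.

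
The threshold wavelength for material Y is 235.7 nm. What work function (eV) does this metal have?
5.26 eV

At the threshold wavelength, photon energy equals work function:
φ = hc/λ₀

Calculating:
φ = (6.626×10⁻³⁴ J·s)(3×10⁸ m/s) / (235.7×10⁻⁹ m)
φ = 5.26 eV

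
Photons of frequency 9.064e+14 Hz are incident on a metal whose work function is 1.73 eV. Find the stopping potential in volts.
2.0186 V

The stopping potential V_s satisfies: eV_s = KE_max

First, find KE_max using Einstein's equation:
E_photon = hf = (6.626×10⁻³⁴ J·s)(9.064e+14 Hz) = 3.7486 eV
KE_max = E_photon - φ = 3.7486 - 1.73 = 2.0186 eV

Since eV_s = KE_max:
V_s = KE_max/e = 2.0186 V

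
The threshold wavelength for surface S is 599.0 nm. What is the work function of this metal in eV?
2.07 eV

At the threshold wavelength, photon energy equals work function:
φ = hc/λ₀

Calculating:
φ = (6.626×10⁻³⁴ J·s)(3×10⁸ m/s) / (599.0×10⁻⁹ m)
φ = 2.07 eV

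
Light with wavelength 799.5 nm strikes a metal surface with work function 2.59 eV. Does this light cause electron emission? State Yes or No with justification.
No

For photoemission, the photon energy must exceed the work function.

Photon energy: E = hc/λ = 1.5508 eV
Work function: φ = 2.59 eV

Since E_photon (1.5508 eV) < φ (2.59 eV), photoemission will NOT occur.
The threshold wavelength is λ₀ = hc/φ = 478.7 nm.
Since 799.5 nm > 478.7 nm, the photons lack sufficient energy.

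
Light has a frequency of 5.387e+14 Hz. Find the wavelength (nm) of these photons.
556.51 nm

Using the wave equation: c = fλ

Solving for wavelength:
λ = c/f = (3×10⁸ m/s) / (5.387e+14 Hz)
λ = 556.51 nm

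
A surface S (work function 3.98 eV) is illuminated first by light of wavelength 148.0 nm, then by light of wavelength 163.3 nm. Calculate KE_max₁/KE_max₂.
1.2173

Using Einstein's equation: KE_max = hc/λ - φ

For λ₁ = 148.0 nm:
E₁ = hc/λ₁ = 8.3773 eV
KE₁ = E₁ - φ = 8.3773 - 3.98 = 4.3973 eV

For λ₂ = 163.3 nm:
E₂ = hc/λ₂ = 7.5924 eV
KE₂ = E₂ - φ = 7.5924 - 3.98 = 3.6124 eV

Ratio: KE₁/KE₂ = 4.3973/3.6124 = 1.2173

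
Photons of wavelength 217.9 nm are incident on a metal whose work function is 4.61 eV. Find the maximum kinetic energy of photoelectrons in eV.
1.0800 eV

Using Einstein's photoelectric equation: KE_max = hf - φ = hc/λ - φ

First, calculate the photon energy:
E_photon = hc/λ = (6.626×10⁻³⁴ J·s)(3×10⁸ m/s) / (217.9×10⁻⁹ m)
E_photon = 5.6900 eV

Then, the maximum kinetic energy:
KE_max = E_photon - φ = 5.6900 eV - 4.61 eV = 1.0800 eV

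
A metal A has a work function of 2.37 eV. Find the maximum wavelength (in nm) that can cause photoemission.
523.14 nm

The threshold wavelength is when the photon energy equals the work function:
hc/λ₀ = φ

Solving for λ₀:
λ₀ = hc/φ = (6.626×10⁻³⁴ J·s)(3×10⁸ m/s) / (2.37 eV × 1.602×10⁻¹⁹ J/eV)
λ₀ = 523.14 nm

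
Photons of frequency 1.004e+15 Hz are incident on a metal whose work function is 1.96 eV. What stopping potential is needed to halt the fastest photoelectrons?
2.1922 V

The stopping potential V_s satisfies: eV_s = KE_max

First, find KE_max using Einstein's equation:
E_photon = hf = (6.626×10⁻³⁴ J·s)(1.004e+15 Hz) = 4.1522 eV
KE_max = E_photon - φ = 4.1522 - 1.96 = 2.1922 eV

Since eV_s = KE_max:
V_s = KE_max/e = 2.1922 V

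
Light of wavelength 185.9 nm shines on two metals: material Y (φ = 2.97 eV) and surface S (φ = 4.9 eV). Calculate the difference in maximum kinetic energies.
1.9300 eV

Using KE_max = hc/λ - φ for each metal:

Photon energy: E = hc/λ = 6.6694 eV

For material Y (φ₁ = 2.97 eV):
KE₁ = E - φ₁ = 6.6694 - 2.97 = 3.6994 eV

For surface S (φ₂ = 4.9 eV):
KE₂ = E - φ₂ = 6.6694 - 4.9 = 1.7694 eV

Difference:
ΔKE = KE₁ - KE₂ = 3.6994 - 1.7694 = 1.9300 eV

Note: The difference equals the difference in work functions: 4.9 - 2.97 = 1.93 eV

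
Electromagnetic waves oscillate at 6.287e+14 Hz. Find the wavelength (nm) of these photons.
476.85 nm

Using the wave equation: c = fλ

Solving for wavelength:
λ = c/f = (3×10⁸ m/s) / (6.287e+14 Hz)
λ = 476.85 nm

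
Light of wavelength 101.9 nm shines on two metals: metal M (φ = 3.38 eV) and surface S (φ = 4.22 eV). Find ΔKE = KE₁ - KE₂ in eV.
0.8400 eV

Using KE_max = hc/λ - φ for each metal:

Photon energy: E = hc/λ = 12.1672 eV

For metal M (φ₁ = 3.38 eV):
KE₁ = E - φ₁ = 12.1672 - 3.38 = 8.7872 eV

For surface S (φ₂ = 4.22 eV):
KE₂ = E - φ₂ = 12.1672 - 4.22 = 7.9472 eV

Difference:
ΔKE = KE₁ - KE₂ = 8.7872 - 7.9472 = 0.8400 eV

Note: The difference equals the difference in work functions: 4.22 - 3.38 = 0.84 eV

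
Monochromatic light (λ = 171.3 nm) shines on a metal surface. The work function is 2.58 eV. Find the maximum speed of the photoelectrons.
1.2800e+06 m/s

First, find the maximum kinetic energy:
E_photon = hc/λ = 7.2378 eV
KE_max = E_photon - φ = 7.2378 - 2.58 = 4.6578 eV

Convert to Joules: KE_max = 4.6578 × 1.602×10⁻¹⁹ J = 7.4627e-19 J

Then use KE = ½mv² to find velocity:
v = √(2·KE/m) = √(2 × 7.4627e-19 J / 9.109e-31 kg)
v = 1.2800e+06 m/s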